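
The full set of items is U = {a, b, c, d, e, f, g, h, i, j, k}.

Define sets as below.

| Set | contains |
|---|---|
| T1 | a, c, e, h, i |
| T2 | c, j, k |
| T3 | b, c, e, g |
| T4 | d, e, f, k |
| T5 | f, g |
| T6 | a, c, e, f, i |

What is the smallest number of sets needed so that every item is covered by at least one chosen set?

T1, T2, T3, and T4 cover everything between them: the union {a, b, c, d, e, f, g, h, i, j, k} is all of U.
Only T3 contains b, so T3 is forced; the remaining 7 items need at least 3 more sets (each remaining set adds at most 3) — so at least 4 sets are needed, and 4 is optimal.

4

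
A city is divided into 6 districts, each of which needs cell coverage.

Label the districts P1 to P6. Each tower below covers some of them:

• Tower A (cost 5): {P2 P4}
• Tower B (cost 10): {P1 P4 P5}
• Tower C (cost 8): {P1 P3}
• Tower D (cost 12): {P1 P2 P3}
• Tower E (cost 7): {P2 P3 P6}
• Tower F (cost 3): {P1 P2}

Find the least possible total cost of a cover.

17

B, E together cover every district (B ∪ E = {P1, P2, P3, P4, P5, P6}); total cost 10 + 7 = 17.
The greedy pick F, E, A, B costs 25; no covering selection beats 17.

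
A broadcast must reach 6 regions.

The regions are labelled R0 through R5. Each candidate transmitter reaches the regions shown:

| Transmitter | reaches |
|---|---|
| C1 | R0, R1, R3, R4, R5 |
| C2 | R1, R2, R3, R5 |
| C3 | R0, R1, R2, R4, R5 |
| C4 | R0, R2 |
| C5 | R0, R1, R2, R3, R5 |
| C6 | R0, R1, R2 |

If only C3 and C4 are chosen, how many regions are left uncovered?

1

Union of C3, C4 = {R0, R1, R2, R4, R5}.
Not covered: R3 — 1 region.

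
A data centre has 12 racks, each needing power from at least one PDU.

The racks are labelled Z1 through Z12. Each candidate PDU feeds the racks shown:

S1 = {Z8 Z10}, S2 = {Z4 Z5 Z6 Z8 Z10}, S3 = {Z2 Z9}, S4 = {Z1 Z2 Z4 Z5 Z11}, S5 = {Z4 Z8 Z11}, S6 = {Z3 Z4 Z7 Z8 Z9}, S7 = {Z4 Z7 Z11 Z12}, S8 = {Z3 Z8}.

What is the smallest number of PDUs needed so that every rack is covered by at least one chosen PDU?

Take {S2, S4, S6, S7}. Their union is {Z1, Z2, Z3, Z4, Z5, Z6, Z7, Z8, Z9, Z10, Z11, Z12}, which is all 12 racks.
Only S2 contains Z6, so S2 is forced; the remaining 7 racks need at least 3 more PDUs (each remaining PDU adds at most 3) — so at least 4 PDUs are needed, and 4 is optimal.

4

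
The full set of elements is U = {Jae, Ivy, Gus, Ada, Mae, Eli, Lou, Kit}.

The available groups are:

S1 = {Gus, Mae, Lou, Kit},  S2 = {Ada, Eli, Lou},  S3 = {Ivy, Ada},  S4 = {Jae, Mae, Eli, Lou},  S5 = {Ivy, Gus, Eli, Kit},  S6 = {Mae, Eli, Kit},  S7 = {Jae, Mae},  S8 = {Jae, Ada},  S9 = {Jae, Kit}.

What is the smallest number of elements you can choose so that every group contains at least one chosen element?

3

The 3 elements {Ada, Mae, Kit} hit every group.
No choice of 2 elements meets every group, so 3 is the minimum.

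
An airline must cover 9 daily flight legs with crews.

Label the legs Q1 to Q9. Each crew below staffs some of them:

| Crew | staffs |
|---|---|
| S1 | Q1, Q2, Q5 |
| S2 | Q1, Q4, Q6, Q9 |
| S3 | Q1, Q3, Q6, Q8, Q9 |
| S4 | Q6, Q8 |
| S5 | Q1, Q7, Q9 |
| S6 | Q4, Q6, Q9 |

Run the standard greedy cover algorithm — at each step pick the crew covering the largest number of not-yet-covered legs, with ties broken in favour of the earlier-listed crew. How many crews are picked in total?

4

Greedy: pick S3 (covers 5 new) → pick S1 (covers 2 new) → pick S2 (covers 1 new) → pick S5 (covers 1 new). Total picks: 4.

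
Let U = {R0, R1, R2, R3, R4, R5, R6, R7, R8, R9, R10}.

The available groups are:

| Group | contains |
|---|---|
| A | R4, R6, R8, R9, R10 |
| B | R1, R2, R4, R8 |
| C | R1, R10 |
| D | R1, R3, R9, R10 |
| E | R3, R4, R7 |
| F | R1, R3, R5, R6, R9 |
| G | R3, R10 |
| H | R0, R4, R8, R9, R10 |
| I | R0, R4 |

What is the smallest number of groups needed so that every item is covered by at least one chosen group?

4

B and E and F and H together: B ∪ E ∪ F ∪ H = {R0, R1, R2, R3, R4, R5, R6, R7, R8, R9, R10} — every item is covered.
No 3 of the 9 groups cover everything (all 84 combinations miss at least one item), so 4 is optimal.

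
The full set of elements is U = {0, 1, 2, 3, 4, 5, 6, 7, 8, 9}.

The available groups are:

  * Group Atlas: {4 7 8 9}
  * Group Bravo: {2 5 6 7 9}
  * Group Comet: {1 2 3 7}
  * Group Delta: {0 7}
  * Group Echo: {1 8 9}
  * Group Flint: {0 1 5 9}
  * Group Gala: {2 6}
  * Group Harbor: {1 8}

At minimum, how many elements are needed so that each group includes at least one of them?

3

Take H = {0, 2, 8}. Each listed group contains at least one of these, so H is a hitting set of size 3.
The groups Delta, Gala, Harbor are pairwise disjoint, so any hitting set needs a separate element for each — at least 3. Hence 3 is optimal.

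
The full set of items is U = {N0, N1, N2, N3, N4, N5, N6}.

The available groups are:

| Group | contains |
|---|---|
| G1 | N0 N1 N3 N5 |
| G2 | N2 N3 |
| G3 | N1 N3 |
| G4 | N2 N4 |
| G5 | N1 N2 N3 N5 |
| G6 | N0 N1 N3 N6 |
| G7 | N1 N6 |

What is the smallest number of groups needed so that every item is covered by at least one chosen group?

G4 and G5 and G6 together: G4 ∪ G5 ∪ G6 = {N0, N1, N2, N3, N4, N5, N6} — every item is covered.
Only G4 contains N4, so G4 is forced; the remaining 5 items need at least 2 more groups (each remaining group adds at most 4) — so at least 3 groups are needed, and 3 is optimal.

3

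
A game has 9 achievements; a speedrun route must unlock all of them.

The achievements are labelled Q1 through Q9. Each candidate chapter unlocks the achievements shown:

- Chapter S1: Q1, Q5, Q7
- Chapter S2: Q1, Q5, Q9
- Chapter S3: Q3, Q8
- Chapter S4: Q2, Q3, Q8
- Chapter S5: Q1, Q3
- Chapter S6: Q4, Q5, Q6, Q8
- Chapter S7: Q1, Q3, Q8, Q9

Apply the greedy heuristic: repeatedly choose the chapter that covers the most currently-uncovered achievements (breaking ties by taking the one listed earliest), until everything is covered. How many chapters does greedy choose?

4

Greedy: pick S6 (covers 4 new) → pick S7 (covers 3 new) → pick S1 (covers 1 new) → pick S4 (covers 1 new). Total picks: 4.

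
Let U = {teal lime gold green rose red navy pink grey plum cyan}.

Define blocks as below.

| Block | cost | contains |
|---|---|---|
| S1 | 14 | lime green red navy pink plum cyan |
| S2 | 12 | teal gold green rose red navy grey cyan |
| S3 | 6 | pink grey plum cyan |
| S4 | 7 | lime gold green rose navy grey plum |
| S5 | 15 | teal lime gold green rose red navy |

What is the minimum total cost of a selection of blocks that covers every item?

S3, S5 together cover every item (S3 ∪ S5 = {teal, lime, gold, green, rose, red, navy, pink, grey, plum, cyan}); total cost 6 + 15 = 21.
The greedy pick S4, S3, S2 costs 25; no covering selection beats 21.

21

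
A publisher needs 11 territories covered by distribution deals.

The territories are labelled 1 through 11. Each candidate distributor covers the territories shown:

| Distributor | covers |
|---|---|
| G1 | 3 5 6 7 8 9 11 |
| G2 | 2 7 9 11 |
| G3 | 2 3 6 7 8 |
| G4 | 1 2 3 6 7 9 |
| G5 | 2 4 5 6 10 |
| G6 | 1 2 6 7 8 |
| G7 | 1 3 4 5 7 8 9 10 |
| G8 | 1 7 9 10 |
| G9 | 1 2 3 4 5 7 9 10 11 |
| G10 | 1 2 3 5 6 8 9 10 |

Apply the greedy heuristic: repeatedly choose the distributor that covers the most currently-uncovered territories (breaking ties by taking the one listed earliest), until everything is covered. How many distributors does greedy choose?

Greedy: pick G9 (covers 9 new) → pick G1 (covers 2 new). Total picks: 2.

2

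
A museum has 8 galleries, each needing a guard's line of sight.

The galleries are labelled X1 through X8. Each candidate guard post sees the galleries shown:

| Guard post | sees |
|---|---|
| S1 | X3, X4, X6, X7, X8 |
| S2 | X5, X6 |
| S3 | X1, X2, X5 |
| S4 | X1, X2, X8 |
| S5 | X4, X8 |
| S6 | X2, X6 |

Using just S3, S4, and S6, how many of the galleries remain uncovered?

Union of S3, S4, S6 = {X1, X2, X5, X6, X8}.
Not covered: X3, X4, X7 — 3 galleries.

3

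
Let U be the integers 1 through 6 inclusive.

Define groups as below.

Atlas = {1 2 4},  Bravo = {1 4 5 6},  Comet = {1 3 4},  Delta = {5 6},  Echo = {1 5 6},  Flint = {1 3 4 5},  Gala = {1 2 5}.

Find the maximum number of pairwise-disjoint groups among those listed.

2

Comet, Delta are pairwise disjoint (Comet={1,3,4}; Delta={5,6}).
Every remaining group overlaps one of these, and no 3 of the listed groups are pairwise disjoint, so 2 is the maximum.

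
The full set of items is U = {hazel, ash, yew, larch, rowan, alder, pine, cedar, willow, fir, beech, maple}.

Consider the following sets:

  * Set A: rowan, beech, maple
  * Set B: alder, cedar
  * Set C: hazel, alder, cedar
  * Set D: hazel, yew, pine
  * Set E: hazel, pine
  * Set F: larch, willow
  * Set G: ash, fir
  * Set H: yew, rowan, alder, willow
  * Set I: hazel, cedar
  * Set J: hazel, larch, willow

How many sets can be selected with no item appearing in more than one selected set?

A, B, D, F, G are pairwise disjoint (A={rowan,beech,maple}; B={alder,cedar}; D={hazel,yew,pine}; F={larch,willow}; G={ash,fir}).
Every remaining set overlaps one of these, and no 6 of the listed sets are pairwise disjoint, so 5 is the maximum.

5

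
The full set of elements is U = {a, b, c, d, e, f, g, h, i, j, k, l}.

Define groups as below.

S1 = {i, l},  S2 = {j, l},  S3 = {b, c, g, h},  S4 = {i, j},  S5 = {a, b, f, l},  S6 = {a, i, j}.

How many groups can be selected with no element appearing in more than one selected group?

2

S1, S3 are pairwise disjoint (S1={i,l}; S3={b,c,g,h}).
Every remaining group overlaps one of these, and no 3 of the listed groups are pairwise disjoint, so 2 is the maximum.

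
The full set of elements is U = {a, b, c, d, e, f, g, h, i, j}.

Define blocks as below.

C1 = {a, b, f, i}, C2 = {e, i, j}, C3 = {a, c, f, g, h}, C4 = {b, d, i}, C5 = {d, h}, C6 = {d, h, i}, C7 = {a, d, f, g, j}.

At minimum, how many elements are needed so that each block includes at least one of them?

3

Take T = {b, h, j}. Each listed block contains at least one of these, so T is a hitting set of size 3.
No choice of 2 elements meets every block, so 3 is the minimum.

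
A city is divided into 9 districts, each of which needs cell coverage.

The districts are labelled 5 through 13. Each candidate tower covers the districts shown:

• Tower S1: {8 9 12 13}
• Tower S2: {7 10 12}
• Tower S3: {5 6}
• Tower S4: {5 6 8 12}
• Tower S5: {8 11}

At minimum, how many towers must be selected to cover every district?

4

S1 and S2 and S3 and S5 together: S1 ∪ S2 ∪ S3 ∪ S5 = {5, 6, 7, 8, 9, 10, 11, 12, 13} — every district is covered.
Only S1 contains 9, so S1 is forced; the remaining 5 districts need at least 3 more towers (each remaining tower adds at most 2) — so at least 4 towers are needed, and 4 is optimal.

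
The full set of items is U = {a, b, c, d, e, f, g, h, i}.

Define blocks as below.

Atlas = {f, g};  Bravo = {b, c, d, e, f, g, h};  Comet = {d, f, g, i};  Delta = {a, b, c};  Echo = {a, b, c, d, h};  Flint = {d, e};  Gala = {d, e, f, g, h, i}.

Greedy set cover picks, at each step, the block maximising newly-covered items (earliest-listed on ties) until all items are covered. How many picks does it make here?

Greedy: pick Bravo (covers 7 new) → pick Comet (covers 1 new) → pick Delta (covers 1 new). Total picks: 3.
(The true minimum cover uses only 2 blocks, so greedy is not optimal here.)

3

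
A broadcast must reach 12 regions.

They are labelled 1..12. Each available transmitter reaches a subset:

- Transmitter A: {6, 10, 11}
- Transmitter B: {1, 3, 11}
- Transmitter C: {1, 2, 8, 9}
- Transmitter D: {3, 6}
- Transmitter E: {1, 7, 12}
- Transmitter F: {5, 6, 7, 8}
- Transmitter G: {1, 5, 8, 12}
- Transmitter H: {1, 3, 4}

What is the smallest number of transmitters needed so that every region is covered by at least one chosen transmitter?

5

Take {A, C, E, F, H}. Their union is {1, 2, 3, 4, 5, 6, 7, 8, 9, 10, 11, 12}, which is all 12 regions.
No 4 of the 8 transmitters cover everything (all 70 combinations miss at least one region), so 5 is optimal.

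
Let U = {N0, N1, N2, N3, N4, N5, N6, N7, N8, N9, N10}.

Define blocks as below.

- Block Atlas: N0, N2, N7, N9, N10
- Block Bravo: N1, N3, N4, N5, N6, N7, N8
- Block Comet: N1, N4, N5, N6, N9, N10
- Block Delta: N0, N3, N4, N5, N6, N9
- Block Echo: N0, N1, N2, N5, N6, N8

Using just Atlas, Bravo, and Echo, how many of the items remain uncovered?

0

Union of Atlas, Bravo, Echo = {N0, N1, N2, N3, N4, N5, N6, N7, N8, N9, N10} — that's every item, so 0 are uncovered.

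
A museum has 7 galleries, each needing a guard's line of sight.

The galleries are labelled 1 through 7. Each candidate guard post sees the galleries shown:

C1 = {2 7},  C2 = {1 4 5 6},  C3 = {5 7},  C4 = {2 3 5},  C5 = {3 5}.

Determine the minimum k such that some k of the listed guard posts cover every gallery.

Take {C2, C3, C4}. Their union is {1, 2, 3, 4, 5, 6, 7}, which is all 7 galleries.
Only C2 contains 1, so C2 is forced; the remaining 3 galleries need at least 2 more guard posts (each remaining guard post adds at most 2) — so at least 3 guard posts are needed, and 3 is optimal.

3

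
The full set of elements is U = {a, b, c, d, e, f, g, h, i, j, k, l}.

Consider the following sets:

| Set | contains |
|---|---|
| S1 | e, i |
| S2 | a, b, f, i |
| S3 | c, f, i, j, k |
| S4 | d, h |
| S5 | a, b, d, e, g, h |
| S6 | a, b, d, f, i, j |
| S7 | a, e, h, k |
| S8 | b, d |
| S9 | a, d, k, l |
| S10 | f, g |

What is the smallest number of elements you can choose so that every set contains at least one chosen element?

The 3 elements {d, e, f} hit every set.
The sets S1, S8, S10 are pairwise disjoint, so any hitting set needs a separate element for each — at least 3. Hence 3 is optimal.

3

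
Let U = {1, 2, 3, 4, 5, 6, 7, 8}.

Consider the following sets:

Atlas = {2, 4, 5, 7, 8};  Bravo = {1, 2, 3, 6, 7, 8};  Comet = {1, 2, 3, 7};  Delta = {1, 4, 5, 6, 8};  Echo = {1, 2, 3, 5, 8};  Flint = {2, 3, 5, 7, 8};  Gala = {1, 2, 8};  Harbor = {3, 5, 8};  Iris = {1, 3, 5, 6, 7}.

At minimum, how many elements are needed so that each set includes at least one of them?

2

The 2 elements {2, 5} hit every set.
No single element lies in every set, so at least 2 are needed and 2 is optimal.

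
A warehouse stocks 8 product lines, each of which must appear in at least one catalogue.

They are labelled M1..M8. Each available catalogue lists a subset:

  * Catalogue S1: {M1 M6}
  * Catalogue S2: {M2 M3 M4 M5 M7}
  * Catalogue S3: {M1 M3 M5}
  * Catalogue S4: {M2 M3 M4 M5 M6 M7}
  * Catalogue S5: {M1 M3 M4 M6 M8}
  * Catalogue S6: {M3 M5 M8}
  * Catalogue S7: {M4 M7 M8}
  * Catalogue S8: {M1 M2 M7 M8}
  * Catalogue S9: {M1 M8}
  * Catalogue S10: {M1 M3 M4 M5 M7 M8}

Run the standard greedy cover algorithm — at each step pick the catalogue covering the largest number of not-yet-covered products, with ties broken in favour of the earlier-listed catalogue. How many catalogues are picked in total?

Greedy: pick S4 (covers 6 new) → pick S5 (covers 2 new). Total picks: 2.

2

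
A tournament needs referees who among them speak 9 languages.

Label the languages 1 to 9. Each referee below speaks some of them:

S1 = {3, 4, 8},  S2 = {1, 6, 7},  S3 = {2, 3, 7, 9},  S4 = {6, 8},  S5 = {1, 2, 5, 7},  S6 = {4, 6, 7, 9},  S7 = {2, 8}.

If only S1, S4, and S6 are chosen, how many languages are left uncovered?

3

Union of S1, S4, S6 = {3, 4, 6, 7, 8, 9}.
Not covered: 1, 2, 5 — 3 languages.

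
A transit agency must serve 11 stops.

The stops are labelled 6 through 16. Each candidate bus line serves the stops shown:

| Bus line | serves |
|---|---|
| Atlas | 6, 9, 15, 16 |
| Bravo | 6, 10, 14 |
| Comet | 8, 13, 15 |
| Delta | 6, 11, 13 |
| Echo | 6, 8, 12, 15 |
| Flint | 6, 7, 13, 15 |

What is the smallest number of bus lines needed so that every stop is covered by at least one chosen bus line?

Atlas and Bravo and Delta and Echo and Flint together: Atlas ∪ Bravo ∪ Delta ∪ Echo ∪ Flint = {6, 7, 8, 9, 10, 11, 12, 13, 14, 15, 16} — every stop is covered.
Only Flint contains 7, so Flint is forced; the remaining 7 stops need at least 4 more bus lines (each remaining bus line adds at most 2) — so at least 5 bus lines are needed, and 5 is optimal.

5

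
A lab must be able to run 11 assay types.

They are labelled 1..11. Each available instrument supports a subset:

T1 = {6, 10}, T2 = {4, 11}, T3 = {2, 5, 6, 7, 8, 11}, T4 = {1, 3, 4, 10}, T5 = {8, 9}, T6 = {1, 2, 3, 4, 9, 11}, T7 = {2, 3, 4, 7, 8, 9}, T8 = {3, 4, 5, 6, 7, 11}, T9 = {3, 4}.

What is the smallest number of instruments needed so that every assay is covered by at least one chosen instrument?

Take {T3, T4, T7}. Their union is {1, 2, 3, 4, 5, 6, 7, 8, 9, 10, 11}, which is all 11 assays.
No 2 of the 9 instruments cover everything (all 36 combinations miss at least one assay), so 3 is optimal.

3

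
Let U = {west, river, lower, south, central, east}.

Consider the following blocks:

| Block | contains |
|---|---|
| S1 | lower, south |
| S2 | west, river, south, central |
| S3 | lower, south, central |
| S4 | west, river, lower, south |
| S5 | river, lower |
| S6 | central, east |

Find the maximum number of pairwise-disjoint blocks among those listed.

2

S1, S6 are pairwise disjoint (S1={lower,south}; S6={central,east}).
Every remaining block overlaps one of these, and no 3 of the listed blocks are pairwise disjoint, so 2 is the maximum.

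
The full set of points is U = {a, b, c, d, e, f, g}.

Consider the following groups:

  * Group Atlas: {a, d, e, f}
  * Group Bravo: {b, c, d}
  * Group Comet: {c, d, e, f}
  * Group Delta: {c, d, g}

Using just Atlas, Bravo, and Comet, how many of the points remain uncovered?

Union of Atlas, Bravo, Comet = {a, b, c, d, e, f}.
Not covered: g — 1 point.

1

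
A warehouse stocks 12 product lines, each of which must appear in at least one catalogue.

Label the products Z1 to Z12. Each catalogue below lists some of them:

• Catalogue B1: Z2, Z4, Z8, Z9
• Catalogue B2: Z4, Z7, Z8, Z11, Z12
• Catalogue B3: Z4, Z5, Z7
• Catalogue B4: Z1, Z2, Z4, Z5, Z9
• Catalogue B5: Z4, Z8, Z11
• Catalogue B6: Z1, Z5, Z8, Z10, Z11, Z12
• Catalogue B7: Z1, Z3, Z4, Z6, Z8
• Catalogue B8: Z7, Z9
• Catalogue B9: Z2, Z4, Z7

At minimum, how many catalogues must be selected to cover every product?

4

B1 and B2 and B6 and B7 together: B1 ∪ B2 ∪ B6 ∪ B7 = {Z1, Z2, Z3, Z4, Z5, Z6, Z7, Z8, Z9, Z10, Z11, Z12} — every product is covered.
No 3 of the 9 catalogues cover everything (all 84 combinations miss at least one product), so 4 is optimal.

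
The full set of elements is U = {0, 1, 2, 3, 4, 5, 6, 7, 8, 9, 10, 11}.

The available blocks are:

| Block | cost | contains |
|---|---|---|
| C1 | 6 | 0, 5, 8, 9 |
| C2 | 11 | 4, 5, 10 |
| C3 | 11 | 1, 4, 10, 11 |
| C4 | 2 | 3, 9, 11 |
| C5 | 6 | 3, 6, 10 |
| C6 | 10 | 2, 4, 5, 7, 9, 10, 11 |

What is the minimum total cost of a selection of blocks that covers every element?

33

C1, C3, C5, C6 together cover every element (C1 ∪ C3 ∪ C5 ∪ C6 = {0, 1, 2, 3, 4, 5, 6, 7, 8, 9, 10, 11}); total cost 6 + 11 + 6 + 10 = 33.
The greedy pick C4, C1, C6, C5, C3 costs 35; no covering selection beats 33.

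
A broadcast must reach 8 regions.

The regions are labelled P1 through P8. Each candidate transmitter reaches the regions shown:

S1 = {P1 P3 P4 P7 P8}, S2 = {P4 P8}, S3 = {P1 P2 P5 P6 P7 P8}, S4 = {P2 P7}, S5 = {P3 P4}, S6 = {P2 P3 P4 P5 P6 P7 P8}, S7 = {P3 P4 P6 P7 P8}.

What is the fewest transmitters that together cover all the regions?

2

Take {S1, S6}. Their union is {P1, P2, P3, P4, P5, P6, P7, P8}, which is all 8 regions.
No single transmitter has all 8 regions (the largest, S6, has 7), so 2 is optimal.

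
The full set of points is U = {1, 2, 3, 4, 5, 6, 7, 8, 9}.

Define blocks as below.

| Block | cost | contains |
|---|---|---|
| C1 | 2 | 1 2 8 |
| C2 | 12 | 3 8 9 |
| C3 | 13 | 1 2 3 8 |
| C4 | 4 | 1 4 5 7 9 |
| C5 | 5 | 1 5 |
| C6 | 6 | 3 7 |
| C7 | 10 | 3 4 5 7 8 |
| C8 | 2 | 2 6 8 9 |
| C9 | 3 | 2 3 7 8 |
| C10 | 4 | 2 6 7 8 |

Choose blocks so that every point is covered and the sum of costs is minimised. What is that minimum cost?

9

C4, C8, C9 together cover every point (C4 ∪ C8 ∪ C9 = {1, 2, 3, 4, 5, 6, 7, 8, 9}); total cost 4 + 2 + 3 = 9.
No covering selection has total cost below 9.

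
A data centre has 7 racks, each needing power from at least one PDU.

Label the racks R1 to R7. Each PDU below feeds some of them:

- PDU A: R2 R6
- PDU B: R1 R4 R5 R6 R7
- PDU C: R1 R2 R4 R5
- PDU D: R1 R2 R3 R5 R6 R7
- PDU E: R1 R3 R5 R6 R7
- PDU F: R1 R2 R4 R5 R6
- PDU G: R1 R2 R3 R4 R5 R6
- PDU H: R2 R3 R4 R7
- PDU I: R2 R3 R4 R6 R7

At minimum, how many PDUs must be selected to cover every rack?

2

Take {G, I}. Their union is {R1, R2, R3, R4, R5, R6, R7}, which is all 7 racks.
No single PDU has all 7 racks (the largest, D, has 6), so 2 is optimal.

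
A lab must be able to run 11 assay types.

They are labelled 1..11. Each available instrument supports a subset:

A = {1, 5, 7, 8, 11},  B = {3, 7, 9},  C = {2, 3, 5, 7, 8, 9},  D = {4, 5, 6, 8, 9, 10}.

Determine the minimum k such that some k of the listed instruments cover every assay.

3

A and C and D together: A ∪ C ∪ D = {1, 2, 3, 4, 5, 6, 7, 8, 9, 10, 11} — every assay is covered.
Only A contains 1, so A is forced; the remaining 6 assays need at least 2 more instruments (each remaining instrument adds at most 4) — so at least 3 instruments are needed, and 3 is optimal.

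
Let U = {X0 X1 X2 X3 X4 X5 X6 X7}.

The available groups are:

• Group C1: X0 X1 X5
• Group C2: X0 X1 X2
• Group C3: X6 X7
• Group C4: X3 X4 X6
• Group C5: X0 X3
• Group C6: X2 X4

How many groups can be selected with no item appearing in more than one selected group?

3

C1, C3, C6 are pairwise disjoint (C1={X0,X1,X5}; C3={X6,X7}; C6={X2,X4}).
Every remaining group overlaps one of these, and no 4 of the listed groups are pairwise disjoint, so 3 is the maximum.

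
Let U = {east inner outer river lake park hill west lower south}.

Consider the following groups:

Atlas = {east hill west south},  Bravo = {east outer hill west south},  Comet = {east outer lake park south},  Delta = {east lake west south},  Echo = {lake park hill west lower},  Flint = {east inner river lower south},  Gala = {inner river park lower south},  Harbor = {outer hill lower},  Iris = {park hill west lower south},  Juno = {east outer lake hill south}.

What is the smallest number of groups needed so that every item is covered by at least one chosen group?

3

Take {Echo, Flint, Juno}. Their union is {east, inner, outer, river, lake, park, hill, west, lower, south}, which is all 10 items.
No 2 of the 10 groups cover everything (all 45 combinations miss at least one item), so 3 is optimal.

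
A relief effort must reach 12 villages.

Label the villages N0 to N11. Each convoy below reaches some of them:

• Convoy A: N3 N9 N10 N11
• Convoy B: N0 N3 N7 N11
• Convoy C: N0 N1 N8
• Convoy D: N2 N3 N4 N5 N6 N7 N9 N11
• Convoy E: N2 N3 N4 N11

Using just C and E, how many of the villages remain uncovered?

5

Union of C, E = {N0, N1, N2, N3, N4, N8, N11}.
Not covered: N5, N6, N7, N9, N10 — 5 villages.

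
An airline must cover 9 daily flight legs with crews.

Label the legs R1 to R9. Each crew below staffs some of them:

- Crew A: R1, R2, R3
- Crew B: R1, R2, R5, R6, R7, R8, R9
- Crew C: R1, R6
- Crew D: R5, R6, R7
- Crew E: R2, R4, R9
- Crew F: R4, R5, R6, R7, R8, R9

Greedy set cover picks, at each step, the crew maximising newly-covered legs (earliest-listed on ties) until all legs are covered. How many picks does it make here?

Greedy: pick B (covers 7 new) → pick A (covers 1 new) → pick E (covers 1 new). Total picks: 3.
(The true minimum cover uses only 2 crews, so greedy is not optimal here.)

3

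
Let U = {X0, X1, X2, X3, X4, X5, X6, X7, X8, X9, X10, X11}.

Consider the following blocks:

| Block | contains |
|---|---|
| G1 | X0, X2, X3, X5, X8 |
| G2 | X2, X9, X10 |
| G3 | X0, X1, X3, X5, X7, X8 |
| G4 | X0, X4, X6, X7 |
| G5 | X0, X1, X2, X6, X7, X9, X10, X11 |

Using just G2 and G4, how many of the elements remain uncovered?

5

Union of G2, G4 = {X0, X2, X4, X6, X7, X9, X10}.
Not covered: X1, X3, X5, X8, X11 — 5 elements.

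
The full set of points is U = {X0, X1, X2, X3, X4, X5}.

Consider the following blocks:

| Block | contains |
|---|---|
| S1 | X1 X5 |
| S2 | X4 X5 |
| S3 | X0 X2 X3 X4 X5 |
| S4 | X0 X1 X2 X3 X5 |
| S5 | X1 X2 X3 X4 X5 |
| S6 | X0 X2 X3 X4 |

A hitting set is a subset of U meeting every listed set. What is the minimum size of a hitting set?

2

The 2 points {X4, X5} hit every block.
The blocks S1, S6 are pairwise disjoint, so any hitting set needs a separate point for each — at least 2. Hence 2 is optimal.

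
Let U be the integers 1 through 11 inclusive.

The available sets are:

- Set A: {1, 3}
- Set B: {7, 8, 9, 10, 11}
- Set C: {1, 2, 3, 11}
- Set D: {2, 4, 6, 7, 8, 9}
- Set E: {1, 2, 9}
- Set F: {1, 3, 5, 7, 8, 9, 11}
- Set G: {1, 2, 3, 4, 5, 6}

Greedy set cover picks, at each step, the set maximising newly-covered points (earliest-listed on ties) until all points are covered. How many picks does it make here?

Greedy: pick F (covers 7 new) → pick D (covers 3 new) → pick B (covers 1 new). Total picks: 3.
(The true minimum cover uses only 2 sets, so greedy is not optimal here.)

3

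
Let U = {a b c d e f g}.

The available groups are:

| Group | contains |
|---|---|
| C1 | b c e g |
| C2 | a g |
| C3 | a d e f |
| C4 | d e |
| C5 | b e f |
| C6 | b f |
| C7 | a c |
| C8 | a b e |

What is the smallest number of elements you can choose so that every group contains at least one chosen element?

The 3 elements {a, b, e} hit every group.
The groups C4, C6, C7 are pairwise disjoint, so any hitting set needs a separate element for each — at least 3. Hence 3 is optimal.

3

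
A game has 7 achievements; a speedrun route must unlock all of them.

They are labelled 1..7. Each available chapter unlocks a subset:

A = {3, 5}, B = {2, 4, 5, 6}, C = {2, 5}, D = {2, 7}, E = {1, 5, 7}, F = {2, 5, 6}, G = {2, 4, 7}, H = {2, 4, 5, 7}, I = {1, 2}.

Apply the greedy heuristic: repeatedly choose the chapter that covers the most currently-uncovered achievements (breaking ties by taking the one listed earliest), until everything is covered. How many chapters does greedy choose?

3

Greedy: pick B (covers 4 new) → pick E (covers 2 new) → pick A (covers 1 new). Total picks: 3.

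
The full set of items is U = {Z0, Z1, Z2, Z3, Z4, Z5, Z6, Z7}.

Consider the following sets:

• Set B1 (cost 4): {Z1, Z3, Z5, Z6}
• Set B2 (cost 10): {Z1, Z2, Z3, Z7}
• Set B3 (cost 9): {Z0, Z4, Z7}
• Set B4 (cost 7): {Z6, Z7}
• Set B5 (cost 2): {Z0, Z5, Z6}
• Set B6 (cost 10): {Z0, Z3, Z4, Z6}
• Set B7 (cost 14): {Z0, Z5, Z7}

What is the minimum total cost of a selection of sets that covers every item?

21

B2, B3, B5 together cover every item (B2 ∪ B3 ∪ B5 = {Z0, Z1, Z2, Z3, Z4, Z5, Z6, Z7}); total cost 10 + 9 + 2 = 21.
The greedy pick B5, B1, B3, B2 costs 25; no covering selection beats 21.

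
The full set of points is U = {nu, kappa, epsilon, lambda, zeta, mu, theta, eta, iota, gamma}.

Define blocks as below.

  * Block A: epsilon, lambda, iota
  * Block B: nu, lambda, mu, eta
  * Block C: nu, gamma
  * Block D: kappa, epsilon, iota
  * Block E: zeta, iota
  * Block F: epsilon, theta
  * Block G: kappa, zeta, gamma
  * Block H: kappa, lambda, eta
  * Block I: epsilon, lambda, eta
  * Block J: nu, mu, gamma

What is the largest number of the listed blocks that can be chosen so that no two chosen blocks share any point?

4

C, E, F, H are pairwise disjoint (C={nu,gamma}; E={zeta,iota}; F={epsilon,theta}; H={kappa,lambda,eta}).
Every remaining block overlaps one of these, and no 5 of the listed blocks are pairwise disjoint, so 4 is the maximum.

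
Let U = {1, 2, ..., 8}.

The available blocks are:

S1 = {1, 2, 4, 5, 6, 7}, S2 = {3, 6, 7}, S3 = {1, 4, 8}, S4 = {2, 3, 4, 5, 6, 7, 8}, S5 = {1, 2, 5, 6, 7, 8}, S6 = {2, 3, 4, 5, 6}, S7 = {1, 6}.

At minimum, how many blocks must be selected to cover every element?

2

S4 and S5 together: S4 ∪ S5 = {1, 2, 3, 4, 5, 6, 7, 8} — every element is covered.
No single block has all 8 elements (the largest, S4, has 7), so 2 is optimal.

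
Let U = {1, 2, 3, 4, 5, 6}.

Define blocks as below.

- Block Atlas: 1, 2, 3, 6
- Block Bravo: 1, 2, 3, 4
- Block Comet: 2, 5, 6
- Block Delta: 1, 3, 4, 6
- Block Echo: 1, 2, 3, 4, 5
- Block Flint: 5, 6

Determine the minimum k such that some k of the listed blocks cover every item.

2

Take {Atlas, Echo}. Their union is {1, 2, 3, 4, 5, 6}, which is all 6 items.
No single block has all 6 items (the largest, Echo, has 5), so 2 is optimal.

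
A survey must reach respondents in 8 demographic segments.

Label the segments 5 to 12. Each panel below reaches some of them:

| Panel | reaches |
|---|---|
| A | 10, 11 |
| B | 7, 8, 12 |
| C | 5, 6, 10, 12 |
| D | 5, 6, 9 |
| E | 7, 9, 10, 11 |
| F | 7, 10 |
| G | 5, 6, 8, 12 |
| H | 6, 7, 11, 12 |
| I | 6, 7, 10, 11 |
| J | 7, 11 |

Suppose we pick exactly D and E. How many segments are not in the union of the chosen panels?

Union of D, E = {5, 6, 7, 9, 10, 11}.
Not covered: 8, 12 — 2 segments.

2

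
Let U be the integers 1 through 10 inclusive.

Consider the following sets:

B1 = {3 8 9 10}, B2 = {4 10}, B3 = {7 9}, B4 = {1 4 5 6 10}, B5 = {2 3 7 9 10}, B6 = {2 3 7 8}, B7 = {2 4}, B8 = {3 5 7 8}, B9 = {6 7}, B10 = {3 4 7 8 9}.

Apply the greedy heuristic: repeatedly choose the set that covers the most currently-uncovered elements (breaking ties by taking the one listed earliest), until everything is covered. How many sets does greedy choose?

3

Greedy: pick B4 (covers 5 new) → pick B5 (covers 4 new) → pick B1 (covers 1 new). Total picks: 3.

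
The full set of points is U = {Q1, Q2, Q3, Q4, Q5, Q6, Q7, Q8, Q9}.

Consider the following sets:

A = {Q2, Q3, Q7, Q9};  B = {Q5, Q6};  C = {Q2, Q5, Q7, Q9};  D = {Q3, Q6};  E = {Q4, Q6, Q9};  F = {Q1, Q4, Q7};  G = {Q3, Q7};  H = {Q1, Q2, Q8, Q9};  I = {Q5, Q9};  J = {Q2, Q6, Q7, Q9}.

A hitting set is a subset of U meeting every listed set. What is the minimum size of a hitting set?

Take T = {Q6, Q7, Q9}. Each listed set contains at least one of these, so T is a hitting set of size 3.
The sets B, G, H are pairwise disjoint, so any hitting set needs a separate point for each — at least 3. Hence 3 is optimal.

3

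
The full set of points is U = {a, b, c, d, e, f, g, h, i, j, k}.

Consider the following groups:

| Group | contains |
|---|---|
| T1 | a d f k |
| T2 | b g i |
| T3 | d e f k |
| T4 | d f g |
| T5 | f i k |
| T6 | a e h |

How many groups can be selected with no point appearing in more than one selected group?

T5, T6 are pairwise disjoint (T5={f,i,k}; T6={a,e,h}).
Every remaining group overlaps one of these, and no 3 of the listed groups are pairwise disjoint, so 2 is the maximum.

2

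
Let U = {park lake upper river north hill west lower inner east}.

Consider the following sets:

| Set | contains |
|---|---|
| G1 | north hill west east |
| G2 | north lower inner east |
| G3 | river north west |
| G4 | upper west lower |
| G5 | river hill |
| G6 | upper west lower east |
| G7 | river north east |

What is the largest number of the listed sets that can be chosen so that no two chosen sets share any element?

G4, G7 are pairwise disjoint (G4={upper,west,lower}; G7={river,north,east}).
Every remaining set overlaps one of these, and no 3 of the listed sets are pairwise disjoint, so 2 is the maximum.

2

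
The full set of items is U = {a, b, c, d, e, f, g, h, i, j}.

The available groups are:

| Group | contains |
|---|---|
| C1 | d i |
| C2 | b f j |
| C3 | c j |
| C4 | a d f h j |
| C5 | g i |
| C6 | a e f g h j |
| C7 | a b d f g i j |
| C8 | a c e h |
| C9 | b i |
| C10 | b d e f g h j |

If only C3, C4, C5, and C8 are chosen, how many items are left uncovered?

1

Union of C3, C4, C5, C8 = {a, c, d, e, f, g, h, i, j}.
Not covered: b — 1 item.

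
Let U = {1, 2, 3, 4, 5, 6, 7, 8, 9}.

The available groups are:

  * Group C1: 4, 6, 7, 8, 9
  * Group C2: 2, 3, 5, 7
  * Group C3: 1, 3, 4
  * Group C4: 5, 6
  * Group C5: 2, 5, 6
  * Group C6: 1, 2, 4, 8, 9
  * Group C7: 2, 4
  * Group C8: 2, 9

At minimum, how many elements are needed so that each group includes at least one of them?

The 3 elements {2, 4, 5} hit every group.
The groups C3, C4, C8 are pairwise disjoint, so any hitting set needs a separate element for each — at least 3. Hence 3 is optimal.

3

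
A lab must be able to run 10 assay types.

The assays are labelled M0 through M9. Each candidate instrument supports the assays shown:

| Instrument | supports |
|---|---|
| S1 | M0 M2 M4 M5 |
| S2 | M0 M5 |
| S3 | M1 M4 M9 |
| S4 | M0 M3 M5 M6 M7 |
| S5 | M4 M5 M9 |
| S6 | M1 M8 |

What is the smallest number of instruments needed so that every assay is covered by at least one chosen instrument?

4

Take {S1, S4, S5, S6}. Their union is {M0, M1, M2, M3, M4, M5, M6, M7, M8, M9}, which is all 10 assays.
No 3 of the 6 instruments cover everything (all 20 combinations miss at least one assay), so 4 is optimal.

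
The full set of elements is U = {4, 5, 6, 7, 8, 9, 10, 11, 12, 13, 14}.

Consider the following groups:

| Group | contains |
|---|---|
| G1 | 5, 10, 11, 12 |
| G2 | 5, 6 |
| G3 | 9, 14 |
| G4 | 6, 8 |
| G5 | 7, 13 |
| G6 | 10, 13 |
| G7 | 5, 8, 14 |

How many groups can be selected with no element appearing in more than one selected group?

G1, G3, G4, G5 are pairwise disjoint (G1={5,10,11,12}; G3={9,14}; G4={6,8}; G5={7,13}).
Every remaining group overlaps one of these, and no 5 of the listed groups are pairwise disjoint, so 4 is the maximum.

4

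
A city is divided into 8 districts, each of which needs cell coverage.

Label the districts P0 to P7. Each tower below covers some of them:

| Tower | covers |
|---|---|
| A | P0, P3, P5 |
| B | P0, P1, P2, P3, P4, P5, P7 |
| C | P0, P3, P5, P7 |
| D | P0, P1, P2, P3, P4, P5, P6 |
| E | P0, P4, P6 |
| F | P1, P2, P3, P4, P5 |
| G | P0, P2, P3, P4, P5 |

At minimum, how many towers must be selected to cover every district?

2

Take {B, D}. Their union is {P0, P1, P2, P3, P4, P5, P6, P7}, which is all 8 districts.
No single tower has all 8 districts (the largest, B, has 7), so 2 is optimal.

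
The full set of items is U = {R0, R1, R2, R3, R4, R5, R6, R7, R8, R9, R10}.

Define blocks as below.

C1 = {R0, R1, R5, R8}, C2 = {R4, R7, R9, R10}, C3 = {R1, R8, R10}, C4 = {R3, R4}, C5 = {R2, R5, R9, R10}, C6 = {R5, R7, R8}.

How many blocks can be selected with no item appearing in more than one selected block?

C1, C4 are pairwise disjoint (C1={R0,R1,R5,R8}; C4={R3,R4}).
Every remaining block overlaps one of these, and no 3 of the listed blocks are pairwise disjoint, so 2 is the maximum.

2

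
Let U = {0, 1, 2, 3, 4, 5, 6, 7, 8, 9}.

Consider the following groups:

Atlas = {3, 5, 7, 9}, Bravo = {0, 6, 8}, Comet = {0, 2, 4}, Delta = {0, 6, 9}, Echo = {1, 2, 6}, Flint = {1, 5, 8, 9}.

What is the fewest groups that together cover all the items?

4

Atlas and Bravo and Comet and Echo together: Atlas ∪ Bravo ∪ Comet ∪ Echo = {0, 1, 2, 3, 4, 5, 6, 7, 8, 9} — every item is covered.
No 3 of the 6 groups cover everything (all 20 combinations miss at least one item), so 4 is optimal.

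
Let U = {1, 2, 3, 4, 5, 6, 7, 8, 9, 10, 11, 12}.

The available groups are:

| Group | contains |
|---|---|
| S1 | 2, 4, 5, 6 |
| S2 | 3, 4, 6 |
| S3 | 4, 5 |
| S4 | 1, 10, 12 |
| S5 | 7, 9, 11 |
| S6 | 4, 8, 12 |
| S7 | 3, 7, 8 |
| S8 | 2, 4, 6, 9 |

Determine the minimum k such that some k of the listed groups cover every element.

4

S1 and S4 and S5 and S7 together: S1 ∪ S4 ∪ S5 ∪ S7 = {1, 2, 3, 4, 5, 6, 7, 8, 9, 10, 11, 12} — every element is covered.
Only S4 contains 1, so S4 is forced; the remaining 9 elements need at least 3 more groups (each remaining group adds at most 4) — so at least 4 groups are needed, and 4 is optimal.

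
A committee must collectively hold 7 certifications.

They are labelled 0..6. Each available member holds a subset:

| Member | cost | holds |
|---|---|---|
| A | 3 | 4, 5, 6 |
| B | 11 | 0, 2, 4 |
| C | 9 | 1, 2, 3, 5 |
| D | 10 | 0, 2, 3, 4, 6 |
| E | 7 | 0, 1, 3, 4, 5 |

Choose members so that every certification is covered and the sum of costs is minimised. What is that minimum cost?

D, E together cover every certification (D ∪ E = {0, 1, 2, 3, 4, 5, 6}); total cost 10 + 7 = 17.
The greedy pick A, E, C costs 19; no covering selection beats 17.

17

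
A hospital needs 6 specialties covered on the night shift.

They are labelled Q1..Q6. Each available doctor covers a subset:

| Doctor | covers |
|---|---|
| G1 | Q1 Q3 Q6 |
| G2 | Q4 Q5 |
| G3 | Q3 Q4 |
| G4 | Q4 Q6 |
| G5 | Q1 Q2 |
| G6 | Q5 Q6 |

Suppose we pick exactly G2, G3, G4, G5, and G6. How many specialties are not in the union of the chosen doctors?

Union of G2, G3, G4, G5, G6 = {Q1, Q2, Q3, Q4, Q5, Q6} — that's every specialty, so 0 are uncovered.

0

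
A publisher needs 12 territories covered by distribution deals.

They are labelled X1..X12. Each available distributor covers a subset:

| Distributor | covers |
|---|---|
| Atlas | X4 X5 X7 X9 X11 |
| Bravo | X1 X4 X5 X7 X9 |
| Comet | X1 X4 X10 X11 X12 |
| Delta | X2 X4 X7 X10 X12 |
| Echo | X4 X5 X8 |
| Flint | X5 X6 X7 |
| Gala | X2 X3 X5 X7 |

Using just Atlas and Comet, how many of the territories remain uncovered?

4

Union of Atlas, Comet = {X1, X4, X5, X7, X9, X10, X11, X12}.
Not covered: X2, X3, X6, X8 — 4 territories.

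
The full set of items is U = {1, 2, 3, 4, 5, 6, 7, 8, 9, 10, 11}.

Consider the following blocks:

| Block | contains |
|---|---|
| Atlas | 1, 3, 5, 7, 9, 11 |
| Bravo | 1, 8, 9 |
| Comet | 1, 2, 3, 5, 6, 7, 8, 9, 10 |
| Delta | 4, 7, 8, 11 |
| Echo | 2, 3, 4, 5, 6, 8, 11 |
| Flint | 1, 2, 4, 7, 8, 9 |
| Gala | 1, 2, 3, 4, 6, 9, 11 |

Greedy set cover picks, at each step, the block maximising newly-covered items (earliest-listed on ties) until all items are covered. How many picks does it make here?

2

Greedy: pick Comet (covers 9 new) → pick Delta (covers 2 new). Total picks: 2.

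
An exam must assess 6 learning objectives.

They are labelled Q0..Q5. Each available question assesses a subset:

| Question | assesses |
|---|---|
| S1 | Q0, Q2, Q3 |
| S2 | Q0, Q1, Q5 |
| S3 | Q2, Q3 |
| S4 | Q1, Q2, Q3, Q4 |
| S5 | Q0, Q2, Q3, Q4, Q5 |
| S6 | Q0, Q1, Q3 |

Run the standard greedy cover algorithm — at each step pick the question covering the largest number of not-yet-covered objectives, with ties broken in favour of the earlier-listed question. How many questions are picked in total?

Greedy: pick S5 (covers 5 new) → pick S2 (covers 1 new). Total picks: 2.

2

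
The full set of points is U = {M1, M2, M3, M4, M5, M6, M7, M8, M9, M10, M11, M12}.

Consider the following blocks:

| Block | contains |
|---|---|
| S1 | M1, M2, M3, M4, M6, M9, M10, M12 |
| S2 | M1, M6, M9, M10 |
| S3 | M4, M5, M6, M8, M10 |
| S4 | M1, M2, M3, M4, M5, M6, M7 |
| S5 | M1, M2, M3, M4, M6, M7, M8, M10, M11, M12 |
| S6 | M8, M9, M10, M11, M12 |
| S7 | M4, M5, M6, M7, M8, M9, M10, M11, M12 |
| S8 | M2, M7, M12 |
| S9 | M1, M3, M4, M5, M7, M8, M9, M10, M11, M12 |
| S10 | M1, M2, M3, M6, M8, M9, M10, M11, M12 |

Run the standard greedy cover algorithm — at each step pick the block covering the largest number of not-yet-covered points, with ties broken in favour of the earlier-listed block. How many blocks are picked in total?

Greedy: pick S5 (covers 10 new) → pick S7 (covers 2 new). Total picks: 2.

2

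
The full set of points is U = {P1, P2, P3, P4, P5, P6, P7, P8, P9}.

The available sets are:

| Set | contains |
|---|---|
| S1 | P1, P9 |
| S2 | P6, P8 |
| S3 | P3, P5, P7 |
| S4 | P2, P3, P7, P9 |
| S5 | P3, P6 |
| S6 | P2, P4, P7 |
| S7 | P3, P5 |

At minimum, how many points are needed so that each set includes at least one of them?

4

Take H = {P1, P5, P6, P7}. Each listed set contains at least one of these, so H is a hitting set of size 4.
The sets S1, S2, S6, S7 are pairwise disjoint, so any hitting set needs a separate point for each — at least 4. Hence 4 is optimal.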